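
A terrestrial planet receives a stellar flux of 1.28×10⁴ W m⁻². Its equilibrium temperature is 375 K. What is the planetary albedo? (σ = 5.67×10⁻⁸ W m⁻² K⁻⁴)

A ≈ 0.65

From T_eq⁴ = S(1−A)/(4σ): 1−A = 4σT_eq⁴/S.
1−A = 4 × 5.67×10⁻⁸ × (375)⁴ / 1.28×10⁴ = 0.350.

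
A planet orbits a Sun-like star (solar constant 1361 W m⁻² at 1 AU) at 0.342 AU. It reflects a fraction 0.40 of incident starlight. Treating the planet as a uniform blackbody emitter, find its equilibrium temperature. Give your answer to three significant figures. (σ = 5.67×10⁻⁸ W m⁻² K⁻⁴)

Flux at 0.342 AU: S = 1361/0.342² = 1.16×10⁴ W m⁻².
Energy balance: absorbed = emitted ⇒ πR²·S(1−A) = 4πR²·σT_eq⁴, so T_eq⁴ = S(1−A)/(4σ).
T_eq = [1.16×10⁴ × 0.60 / (4 × 5.67×10⁻⁸)]^(1/4) = (3.08×10¹⁰)^(1/4) = 419 K.

T_eq ≈ 419 K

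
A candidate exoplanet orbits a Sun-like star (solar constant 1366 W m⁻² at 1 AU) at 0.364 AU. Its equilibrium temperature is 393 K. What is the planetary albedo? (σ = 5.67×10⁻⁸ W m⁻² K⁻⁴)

Flux at 0.364 AU: S = 1366/0.364² = 1.03×10⁴ W m⁻².
From T_eq⁴ = S(1−A)/(4σ): 1−A = 4σT_eq⁴/S.
1−A = 4 × 5.67×10⁻⁸ × (393)⁴ / 1.03×10⁴ = 0.525.

A ≈ 0.48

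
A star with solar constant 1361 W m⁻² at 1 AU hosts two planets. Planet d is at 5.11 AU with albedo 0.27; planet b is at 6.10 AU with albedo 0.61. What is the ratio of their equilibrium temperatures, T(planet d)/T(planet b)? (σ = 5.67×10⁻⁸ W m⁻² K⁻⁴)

T_eq = [S₀(1−A)/(4σd²)]^(1/4), so T ∝ (1−A)^(1/4) / √d.
T₁ = [1361×0.73/(4×5.67×10⁻⁸×5.11²)]^(1/4) = 113.81 K.
T₂ = [1361×0.39/(4×5.67×10⁻⁸×6.10²)]^(1/4) = 89.05 K.

T₁/T₂ ≈ 1.278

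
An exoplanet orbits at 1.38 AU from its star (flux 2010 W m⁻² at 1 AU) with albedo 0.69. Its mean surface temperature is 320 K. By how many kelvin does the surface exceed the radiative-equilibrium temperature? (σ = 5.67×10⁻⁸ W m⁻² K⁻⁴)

S = 2010/1.38² = 1055 W m⁻².
T_eq = [S(1−A)/(4σ)]^(1/4) = [1055×0.31/(4×5.67×10⁻⁸)]^(1/4) = 194.9 K.
ΔT = T_surf − T_eq = 320 − 194.9.

ΔT ≈ 125.1 K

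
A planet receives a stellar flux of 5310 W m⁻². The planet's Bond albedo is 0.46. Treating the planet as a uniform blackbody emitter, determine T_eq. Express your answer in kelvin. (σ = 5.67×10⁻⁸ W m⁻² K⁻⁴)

T_eq ≈ 335 K

Energy balance: absorbed = emitted ⇒ πR²·S(1−A) = 4πR²·σT_eq⁴, so T_eq⁴ = S(1−A)/(4σ).
T_eq = [5310 × 0.54 / (4 × 5.67×10⁻⁸)]^(1/4) = (1.26×10¹⁰)^(1/4) = 335 K.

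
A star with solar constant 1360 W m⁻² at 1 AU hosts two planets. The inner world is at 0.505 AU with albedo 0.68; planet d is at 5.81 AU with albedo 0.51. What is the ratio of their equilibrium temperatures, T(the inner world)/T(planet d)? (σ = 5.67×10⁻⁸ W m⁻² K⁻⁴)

T₁/T₂ ≈ 3.049

T_eq = [S₀(1−A)/(4σd²)]^(1/4), so T ∝ (1−A)^(1/4) / √d.
T₁ = [1360×0.32/(4×5.67×10⁻⁸×0.505²)]^(1/4) = 294.52 K.
T₂ = [1360×0.49/(4×5.67×10⁻⁸×5.81²)]^(1/4) = 96.59 K.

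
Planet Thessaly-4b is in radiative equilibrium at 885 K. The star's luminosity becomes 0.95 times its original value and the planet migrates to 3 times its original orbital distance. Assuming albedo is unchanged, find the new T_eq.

T_eq ∝ L^(1/4) · d^(−1/2).
T′ = 885 × 0.95^(1/4) / 3^(1/2) = 504 K.

T_eq ≈ 504 K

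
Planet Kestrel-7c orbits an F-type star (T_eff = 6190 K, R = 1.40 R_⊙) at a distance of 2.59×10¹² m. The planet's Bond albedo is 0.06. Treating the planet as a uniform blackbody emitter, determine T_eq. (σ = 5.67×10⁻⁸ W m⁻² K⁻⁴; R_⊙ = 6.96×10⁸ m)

R_⋆ = 1.40 × 6.96×10⁸ = 9.74×10⁸ m.
L = 4πR_⋆²σT_⋆⁴ = 4π(9.74×10⁸)² × 5.67×10⁻⁸ × (6190)⁴ = 9.93×10²⁶ W.
S = L/(4πd²) = 11.8 W m⁻².
Energy balance: absorbed = emitted ⇒ πR²·S(1−A) = 4πR²·σT_eq⁴, so T_eq⁴ = S(1−A)/(4σ).
T_eq = [11.8 × 0.94 / (4 × 5.67×10⁻⁸)]^(1/4) = (4.88×10⁷)^(1/4) = 83.6 K.

T_eq ≈ 83.6 K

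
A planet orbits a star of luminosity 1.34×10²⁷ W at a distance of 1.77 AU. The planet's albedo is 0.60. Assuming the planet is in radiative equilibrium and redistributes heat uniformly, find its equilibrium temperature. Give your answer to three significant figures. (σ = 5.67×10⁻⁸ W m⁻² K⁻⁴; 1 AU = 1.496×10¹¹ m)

d = 1.77 AU = 2.65×10¹¹ m.
Flux: S = L/(4πd²) = 1.34×10²⁷/(4π×(2.65×10¹¹)²) = 1520 W m⁻².
Energy balance: absorbed = emitted ⇒ πR²·S(1−A) = 4πR²·σT_eq⁴, so T_eq⁴ = S(1−A)/(4σ).
T_eq = [1520 × 0.40 / (4 × 5.67×10⁻⁸)]^(1/4) = (2.68×10⁹)^(1/4) = 228 K.

T_eq ≈ 228 K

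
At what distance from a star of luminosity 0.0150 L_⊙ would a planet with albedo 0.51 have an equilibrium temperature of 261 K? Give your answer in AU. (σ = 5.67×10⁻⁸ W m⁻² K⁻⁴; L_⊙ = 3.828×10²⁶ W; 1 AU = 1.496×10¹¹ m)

L = 0.0150 × 3.828×10²⁶ = 5.74×10²⁴ W.
From T_eq⁴ = L(1−A)/(16πσd²): d = √[L(1−A)/(16πσT_eq⁴)].
d = √[5.74×10²⁴ × 0.49 / (16π × 5.67×10⁻⁸ × (261)⁴)] = 1.46×10¹⁰ m = 0.0975 AU.

d ≈ 0.0975 AU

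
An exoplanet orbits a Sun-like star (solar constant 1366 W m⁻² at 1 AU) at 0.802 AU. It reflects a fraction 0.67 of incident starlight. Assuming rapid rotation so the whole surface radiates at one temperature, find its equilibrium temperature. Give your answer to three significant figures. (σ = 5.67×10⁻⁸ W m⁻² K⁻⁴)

T_eq ≈ 236 K

Flux at 0.802 AU: S = 1366/0.802² = 2120 W m⁻².
Energy balance: absorbed = emitted ⇒ πR²·S(1−A) = 4πR²·σT_eq⁴, so T_eq⁴ = S(1−A)/(4σ).
T_eq = [2120 × 0.33 / (4 × 5.67×10⁻⁸)]^(1/4) = (3.09×10⁹)^(1/4) = 236 K.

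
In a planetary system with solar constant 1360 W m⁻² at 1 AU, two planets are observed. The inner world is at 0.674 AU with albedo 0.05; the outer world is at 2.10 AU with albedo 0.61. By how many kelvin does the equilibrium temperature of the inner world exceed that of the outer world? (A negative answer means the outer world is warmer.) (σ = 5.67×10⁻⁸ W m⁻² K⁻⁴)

ΔT ≈ 182.9 K

T_eq = [S₀(1−A)/(4σd²)]^(1/4), so T ∝ (1−A)^(1/4) / √d.
T₁ = [1360×0.95/(4×5.67×10⁻⁸×0.674²)]^(1/4) = 334.64 K.
T₂ = [1360×0.39/(4×5.67×10⁻⁸×2.10²)]^(1/4) = 151.75 K.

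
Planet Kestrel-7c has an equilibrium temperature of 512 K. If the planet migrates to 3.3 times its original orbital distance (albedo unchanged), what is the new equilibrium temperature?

T_eq ≈ 282 K

T_eq ∝ L^(1/4) · d^(−1/2).
T′ = 512 / 3.3^(1/2) = 282 K.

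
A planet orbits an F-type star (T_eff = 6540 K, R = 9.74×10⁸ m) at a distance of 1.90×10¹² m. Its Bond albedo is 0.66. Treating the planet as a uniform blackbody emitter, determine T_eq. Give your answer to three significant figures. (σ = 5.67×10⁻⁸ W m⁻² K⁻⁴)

L = 4πR_⋆²σT_⋆⁴ = 4π(9.74×10⁸)² × 5.67×10⁻⁸ × (6540)⁴ = 1.24×10²⁷ W.
S = L/(4πd²) = 27.3 W m⁻².
Energy balance: absorbed = emitted ⇒ πR²·S(1−A) = 4πR²·σT_eq⁴, so T_eq⁴ = S(1−A)/(4σ).
T_eq = [27.3 × 0.34 / (4 × 5.67×10⁻⁸)]^(1/4) = (4.09×10⁷)^(1/4) = 80.0 K.

T_eq ≈ 80.0 K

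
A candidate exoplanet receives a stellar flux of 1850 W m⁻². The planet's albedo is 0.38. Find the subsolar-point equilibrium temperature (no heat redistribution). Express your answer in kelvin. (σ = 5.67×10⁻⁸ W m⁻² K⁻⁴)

T_ss ≈ 377 K

At the subsolar point the surface absorbs S(1−A) and emits σT⁴ per unit area — no factor of 4, since only the local patch is in balance.
T = [1850 × 0.62 / 5.67×10⁻⁸]^(1/4) = (2.02×10¹⁰)^(1/4) = 377 K.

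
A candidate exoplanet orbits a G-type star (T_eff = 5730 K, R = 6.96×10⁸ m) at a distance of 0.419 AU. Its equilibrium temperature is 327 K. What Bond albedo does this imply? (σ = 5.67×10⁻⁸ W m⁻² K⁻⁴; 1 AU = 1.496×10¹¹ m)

d = 0.419 AU = 6.27×10¹⁰ m.
L = 4πR_⋆²σT_⋆⁴ = 4π(6.96×10⁸)² × 5.67×10⁻⁸ × (5730)⁴ = 3.72×10²⁶ W.
S = L/(4πd²) = 7540 W m⁻².
From T_eq⁴ = S(1−A)/(4σ): 1−A = 4σT_eq⁴/S.
1−A = 4 × 5.67×10⁻⁸ × (327)⁴ / 7540 = 0.344.

A ≈ 0.66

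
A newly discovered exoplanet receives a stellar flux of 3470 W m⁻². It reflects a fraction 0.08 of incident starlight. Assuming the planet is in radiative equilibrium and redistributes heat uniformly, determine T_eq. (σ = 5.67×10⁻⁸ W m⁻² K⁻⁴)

Energy balance: absorbed = emitted ⇒ πR²·S(1−A) = 4πR²·σT_eq⁴, so T_eq⁴ = S(1−A)/(4σ).
T_eq = [3470 × 0.92 / (4 × 5.67×10⁻⁸)]^(1/4) = (1.41×10¹⁰)^(1/4) = 344 K.

T_eq ≈ 344 K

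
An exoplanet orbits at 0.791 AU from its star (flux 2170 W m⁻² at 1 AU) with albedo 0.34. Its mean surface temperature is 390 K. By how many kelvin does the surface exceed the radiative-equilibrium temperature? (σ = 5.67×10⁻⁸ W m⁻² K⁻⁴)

S = 2170/0.791² = 3468 W m⁻².
T_eq = [S(1−A)/(4σ)]^(1/4) = [3468×0.66/(4×5.67×10⁻⁸)]^(1/4) = 317.0 K.
ΔT = T_surf − T_eq = 390 − 317.0.

ΔT ≈ 73.0 K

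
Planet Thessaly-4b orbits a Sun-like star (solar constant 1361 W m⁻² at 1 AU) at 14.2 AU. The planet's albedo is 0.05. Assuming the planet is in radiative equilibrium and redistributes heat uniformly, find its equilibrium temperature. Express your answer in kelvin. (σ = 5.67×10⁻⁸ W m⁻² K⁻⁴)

T_eq ≈ 72.9 K

Flux at 14.2 AU: S = 1361/14.2² = 6.75 W m⁻².
Energy balance: absorbed = emitted ⇒ πR²·S(1−A) = 4πR²·σT_eq⁴, so T_eq⁴ = S(1−A)/(4σ).
T_eq = [6.75 × 0.95 / (4 × 5.67×10⁻⁸)]^(1/4) = (2.83×10⁷)^(1/4) = 72.9 K.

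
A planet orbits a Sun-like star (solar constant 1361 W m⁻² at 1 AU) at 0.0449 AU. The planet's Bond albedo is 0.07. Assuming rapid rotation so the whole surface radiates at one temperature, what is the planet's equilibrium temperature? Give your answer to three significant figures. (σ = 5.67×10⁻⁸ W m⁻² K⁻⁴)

T_eq ≈ 1290 K

Flux at 0.0449 AU: S = 1361/0.0449² = 6.75×10⁵ W m⁻².
Energy balance: absorbed = emitted ⇒ πR²·S(1−A) = 4πR²·σT_eq⁴, so T_eq⁴ = S(1−A)/(4σ).
T_eq = [6.75×10⁵ × 0.93 / (4 × 5.67×10⁻⁸)]^(1/4) = (2.77×10¹²)^(1/4) = 1290 K.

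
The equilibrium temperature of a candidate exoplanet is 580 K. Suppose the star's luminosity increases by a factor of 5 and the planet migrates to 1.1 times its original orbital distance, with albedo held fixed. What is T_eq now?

T_eq ∝ L^(1/4) · d^(−1/2).
T′ = 580 × 5^(1/4) / 1.1^(1/2) = 827 K.

T_eq ≈ 827 K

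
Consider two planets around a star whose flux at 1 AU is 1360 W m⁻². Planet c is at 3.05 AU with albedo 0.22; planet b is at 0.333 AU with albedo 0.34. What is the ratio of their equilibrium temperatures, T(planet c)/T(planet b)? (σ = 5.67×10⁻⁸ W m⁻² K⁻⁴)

T₁/T₂ ≈ 0.345

T_eq = [S₀(1−A)/(4σd²)]^(1/4), so T ∝ (1−A)^(1/4) / √d.
T₁ = [1360×0.78/(4×5.67×10⁻⁸×3.05²)]^(1/4) = 149.74 K.
T₂ = [1360×0.66/(4×5.67×10⁻⁸×0.333²)]^(1/4) = 434.65 K.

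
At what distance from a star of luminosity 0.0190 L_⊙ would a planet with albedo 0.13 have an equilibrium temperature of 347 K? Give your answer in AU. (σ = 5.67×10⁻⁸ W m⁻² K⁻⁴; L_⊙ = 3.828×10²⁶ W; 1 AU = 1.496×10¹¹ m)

L = 0.0190 × 3.828×10²⁶ = 7.27×10²⁴ W.
From T_eq⁴ = L(1−A)/(16πσd²): d = √[L(1−A)/(16πσT_eq⁴)].
d = √[7.27×10²⁴ × 0.87 / (16π × 5.67×10⁻⁸ × (347)⁴)] = 1.24×10¹⁰ m = 0.0827 AU.

d ≈ 0.0827 AU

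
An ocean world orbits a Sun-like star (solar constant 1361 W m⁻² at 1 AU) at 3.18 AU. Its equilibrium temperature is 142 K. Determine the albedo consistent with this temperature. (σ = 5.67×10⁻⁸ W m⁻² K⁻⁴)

Flux at 3.18 AU: S = 1361/3.18² = 135 W m⁻².
From T_eq⁴ = S(1−A)/(4σ): 1−A = 4σT_eq⁴/S.
1−A = 4 × 5.67×10⁻⁸ × (142)⁴ / 135 = 0.685.

A ≈ 0.31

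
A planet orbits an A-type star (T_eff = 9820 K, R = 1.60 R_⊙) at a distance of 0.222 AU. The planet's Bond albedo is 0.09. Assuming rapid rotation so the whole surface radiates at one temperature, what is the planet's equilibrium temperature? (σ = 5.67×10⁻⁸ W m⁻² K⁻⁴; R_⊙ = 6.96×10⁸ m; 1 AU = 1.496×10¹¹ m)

R_⋆ = 1.60 × 6.96×10⁸ = 1.11×10⁹ m.
d = 0.222 AU = 3.32×10¹⁰ m.
L = 4πR_⋆²σT_⋆⁴ = 4π(1.11×10⁹)² × 5.67×10⁻⁸ × (9820)⁴ = 8.22×10²⁷ W.
S = L/(4πd²) = 5.93×10⁵ W m⁻².
Energy balance: absorbed = emitted ⇒ πR²·S(1−A) = 4πR²·σT_eq⁴, so T_eq⁴ = S(1−A)/(4σ).
T_eq = [5.93×10⁵ × 0.91 / (4 × 5.67×10⁻⁸)]^(1/4) = (2.38×10¹²)^(1/4) = 1240 K.

T_eq ≈ 1240 K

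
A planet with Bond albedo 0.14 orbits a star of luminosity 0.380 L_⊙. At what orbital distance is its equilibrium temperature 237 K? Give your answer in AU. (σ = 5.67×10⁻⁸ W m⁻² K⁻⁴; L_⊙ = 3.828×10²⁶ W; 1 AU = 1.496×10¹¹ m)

L = 0.380 × 3.828×10²⁶ = 1.45×10²⁶ W.
From T_eq⁴ = L(1−A)/(16πσd²): d = √[L(1−A)/(16πσT_eq⁴)].
d = √[1.45×10²⁶ × 0.86 / (16π × 5.67×10⁻⁸ × (237)⁴)] = 1.18×10¹¹ m = 0.788 AU.

d ≈ 0.788 AU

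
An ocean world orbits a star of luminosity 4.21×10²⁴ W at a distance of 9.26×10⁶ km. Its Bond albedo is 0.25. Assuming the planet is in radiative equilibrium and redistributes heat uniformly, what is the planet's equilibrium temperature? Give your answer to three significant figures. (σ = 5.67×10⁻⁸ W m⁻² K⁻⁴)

T_eq ≈ 337 K

d = 9.26×10⁶ km = 9.26×10⁹ m.
Flux: S = L/(4πd²) = 4.21×10²⁴/(4π×(9.26×10⁹)²) = 3910 W m⁻².
Energy balance: absorbed = emitted ⇒ πR²·S(1−A) = 4πR²·σT_eq⁴, so T_eq⁴ = S(1−A)/(4σ).
T_eq = [3910 × 0.75 / (4 × 5.67×10⁻⁸)]^(1/4) = (1.29×10¹⁰)^(1/4) = 337 K.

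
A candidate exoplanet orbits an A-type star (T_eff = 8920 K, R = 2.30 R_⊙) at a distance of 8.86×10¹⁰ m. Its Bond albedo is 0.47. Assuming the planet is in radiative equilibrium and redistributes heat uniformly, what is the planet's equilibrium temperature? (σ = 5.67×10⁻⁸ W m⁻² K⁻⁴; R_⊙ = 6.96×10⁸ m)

T_eq ≈ 723 K

R_⋆ = 2.30 × 6.96×10⁸ = 1.60×10⁹ m.
L = 4πR_⋆²σT_⋆⁴ = 4π(1.60×10⁹)² × 5.67×10⁻⁸ × (8920)⁴ = 1.16×10²⁸ W.
S = L/(4πd²) = 1.17×10⁵ W m⁻².
Energy balance: absorbed = emitted ⇒ πR²·S(1−A) = 4πR²·σT_eq⁴, so T_eq⁴ = S(1−A)/(4σ).
T_eq = [1.17×10⁵ × 0.53 / (4 × 5.67×10⁻⁸)]^(1/4) = (2.74×10¹¹)^(1/4) = 723 K.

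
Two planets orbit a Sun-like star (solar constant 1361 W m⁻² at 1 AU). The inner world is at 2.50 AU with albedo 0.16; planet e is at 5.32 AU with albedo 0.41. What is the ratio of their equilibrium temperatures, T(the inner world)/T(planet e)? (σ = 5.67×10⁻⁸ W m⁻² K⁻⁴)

T₁/T₂ ≈ 1.593

T_eq = [S₀(1−A)/(4σd²)]^(1/4), so T ∝ (1−A)^(1/4) / √d.
T₁ = [1361×0.84/(4×5.67×10⁻⁸×2.50²)]^(1/4) = 168.52 K.
T₂ = [1361×0.59/(4×5.67×10⁻⁸×5.32²)]^(1/4) = 105.76 K.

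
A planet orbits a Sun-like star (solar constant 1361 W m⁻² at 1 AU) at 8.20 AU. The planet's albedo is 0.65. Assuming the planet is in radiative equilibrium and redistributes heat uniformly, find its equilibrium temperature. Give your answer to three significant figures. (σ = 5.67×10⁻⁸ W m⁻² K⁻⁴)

Flux at 8.20 AU: S = 1361/8.20² = 20.2 W m⁻².
Energy balance: absorbed = emitted ⇒ πR²·S(1−A) = 4πR²·σT_eq⁴, so T_eq⁴ = S(1−A)/(4σ).
T_eq = [20.2 × 0.35 / (4 × 5.67×10⁻⁸)]^(1/4) = (3.12×10⁷)^(1/4) = 74.8 K.

T_eq ≈ 74.8 K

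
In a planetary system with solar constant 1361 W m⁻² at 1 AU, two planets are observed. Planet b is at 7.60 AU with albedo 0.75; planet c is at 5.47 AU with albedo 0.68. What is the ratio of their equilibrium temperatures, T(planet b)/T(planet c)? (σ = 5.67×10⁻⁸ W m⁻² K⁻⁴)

T_eq = [S₀(1−A)/(4σd²)]^(1/4), so T ∝ (1−A)^(1/4) / √d.
T₁ = [1361×0.25/(4×5.67×10⁻⁸×7.60²)]^(1/4) = 71.39 K.
T₂ = [1361×0.32/(4×5.67×10⁻⁸×5.47²)]^(1/4) = 89.51 K.

T₁/T₂ ≈ 0.798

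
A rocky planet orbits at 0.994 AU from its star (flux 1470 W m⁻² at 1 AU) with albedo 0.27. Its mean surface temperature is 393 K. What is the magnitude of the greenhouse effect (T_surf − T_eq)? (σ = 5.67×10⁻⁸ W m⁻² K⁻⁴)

ΔT ≈ 129.9 K

S = 1470/0.994² = 1488 W m⁻².
T_eq = [S(1−A)/(4σ)]^(1/4) = [1488×0.73/(4×5.67×10⁻⁸)]^(1/4) = 263.1 K.
ΔT = T_surf − T_eq = 393 − 263.1.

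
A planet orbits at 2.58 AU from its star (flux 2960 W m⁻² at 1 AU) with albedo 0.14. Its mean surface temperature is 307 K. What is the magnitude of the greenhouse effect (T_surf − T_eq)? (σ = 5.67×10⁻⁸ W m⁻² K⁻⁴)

ΔT ≈ 104.4 K

S = 2960/2.58² = 444.7 W m⁻².
T_eq = [S(1−A)/(4σ)]^(1/4) = [444.7×0.86/(4×5.67×10⁻⁸)]^(1/4) = 202.6 K.
ΔT = T_surf − T_eq = 307 − 202.6.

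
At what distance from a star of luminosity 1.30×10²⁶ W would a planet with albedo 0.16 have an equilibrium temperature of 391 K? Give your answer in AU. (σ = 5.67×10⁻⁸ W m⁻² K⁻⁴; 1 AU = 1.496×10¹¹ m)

From T_eq⁴ = L(1−A)/(16πσd²): d = √[L(1−A)/(16πσT_eq⁴)].
d = √[1.30×10²⁶ × 0.84 / (16π × 5.67×10⁻⁸ × (391)⁴)] = 4.05×10¹⁰ m = 0.271 AU.

d ≈ 0.271 AU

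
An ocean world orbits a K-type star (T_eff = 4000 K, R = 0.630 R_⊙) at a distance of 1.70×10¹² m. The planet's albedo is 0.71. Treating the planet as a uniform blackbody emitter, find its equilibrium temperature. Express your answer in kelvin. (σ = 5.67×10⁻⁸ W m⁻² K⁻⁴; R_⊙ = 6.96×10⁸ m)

R_⋆ = 0.630 × 6.96×10⁸ = 4.38×10⁸ m.
L = 4πR_⋆²σT_⋆⁴ = 4π(4.38×10⁸)² × 5.67×10⁻⁸ × (4000)⁴ = 3.51×10²⁵ W.
S = L/(4πd²) = 0.966 W m⁻².
Energy balance: absorbed = emitted ⇒ πR²·S(1−A) = 4πR²·σT_eq⁴, so T_eq⁴ = S(1−A)/(4σ).
T_eq = [0.966 × 0.29 / (4 × 5.67×10⁻⁸)]^(1/4) = (1.23×10⁶)^(1/4) = 33.3 K.

T_eq ≈ 33.3 K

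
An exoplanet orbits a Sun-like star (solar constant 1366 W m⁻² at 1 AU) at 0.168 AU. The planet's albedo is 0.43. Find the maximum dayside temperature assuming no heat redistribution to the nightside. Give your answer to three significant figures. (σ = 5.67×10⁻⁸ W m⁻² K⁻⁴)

Flux at 0.168 AU: S = 1366/0.168² = 4.84×10⁴ W m⁻².
With no redistribution each surface element balances locally: S(1−A) = σT⁴.
T = [4.84×10⁴ × 0.57 / 5.67×10⁻⁸]^(1/4) = (4.87×10¹¹)^(1/4) = 835 K.

T_ss ≈ 835 K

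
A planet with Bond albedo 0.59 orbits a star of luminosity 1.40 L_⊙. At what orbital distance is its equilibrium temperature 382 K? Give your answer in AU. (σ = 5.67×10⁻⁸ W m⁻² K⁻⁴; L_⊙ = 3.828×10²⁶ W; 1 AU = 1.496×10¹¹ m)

L = 1.40 × 3.828×10²⁶ = 5.36×10²⁶ W.
From T_eq⁴ = L(1−A)/(16πσd²): d = √[L(1−A)/(16πσT_eq⁴)].
d = √[5.36×10²⁶ × 0.41 / (16π × 5.67×10⁻⁸ × (382)⁴)] = 6.02×10¹⁰ m = 0.402 AU.

d ≈ 0.402 AU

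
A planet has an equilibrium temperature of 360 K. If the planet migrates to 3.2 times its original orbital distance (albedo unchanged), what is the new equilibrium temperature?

T_eq ≈ 201 K

T_eq ∝ L^(1/4) · d^(−1/2).
T′ = 360 / 3.2^(1/2) = 201 K.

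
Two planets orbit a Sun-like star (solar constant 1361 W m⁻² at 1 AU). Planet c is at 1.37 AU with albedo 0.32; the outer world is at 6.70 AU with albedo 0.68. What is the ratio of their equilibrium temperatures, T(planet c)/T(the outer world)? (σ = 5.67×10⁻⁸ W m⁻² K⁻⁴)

T_eq = [S₀(1−A)/(4σd²)]^(1/4), so T ∝ (1−A)^(1/4) / √d.
T₁ = [1361×0.68/(4×5.67×10⁻⁸×1.37²)]^(1/4) = 215.93 K.
T₂ = [1361×0.32/(4×5.67×10⁻⁸×6.70²)]^(1/4) = 80.87 K.

T₁/T₂ ≈ 2.670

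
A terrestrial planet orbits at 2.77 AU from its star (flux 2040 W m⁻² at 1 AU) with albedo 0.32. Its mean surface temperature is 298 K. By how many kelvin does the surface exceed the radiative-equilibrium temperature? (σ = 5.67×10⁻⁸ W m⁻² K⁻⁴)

ΔT ≈ 130.0 K

S = 2040/2.77² = 265.9 W m⁻².
T_eq = [S(1−A)/(4σ)]^(1/4) = [265.9×0.68/(4×5.67×10⁻⁸)]^(1/4) = 168.0 K.
ΔT = T_surf − T_eq = 298 − 168.0.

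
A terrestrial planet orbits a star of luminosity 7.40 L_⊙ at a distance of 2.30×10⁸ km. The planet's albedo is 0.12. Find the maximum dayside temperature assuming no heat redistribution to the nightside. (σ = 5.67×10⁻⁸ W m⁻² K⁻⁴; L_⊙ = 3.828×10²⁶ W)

T_ss ≈ 507 K

d = 2.30×10⁸ km = 2.30×10¹¹ m.
L = 7.40 × 3.828×10²⁶ = 2.83×10²⁷ W.
Flux: S = L/(4πd²) = 2.83×10²⁷/(4π×(2.30×10¹¹)²) = 4260 W m⁻².
With no redistribution each surface element balances locally: S(1−A) = σT⁴.
T = [4260 × 0.88 / 5.67×10⁻⁸]^(1/4) = (6.61×10¹⁰)^(1/4) = 507 K.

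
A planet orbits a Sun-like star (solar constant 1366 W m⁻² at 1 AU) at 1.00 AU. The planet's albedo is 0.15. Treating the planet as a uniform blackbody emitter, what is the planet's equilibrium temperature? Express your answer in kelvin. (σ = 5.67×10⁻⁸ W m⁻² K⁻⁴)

T_eq ≈ 267 K

Flux at 1.00 AU: S = 1366/1.00² = 1370 W m⁻².
Energy balance: absorbed = emitted ⇒ πR²·S(1−A) = 4πR²·σT_eq⁴, so T_eq⁴ = S(1−A)/(4σ).
T_eq = [1370 × 0.85 / (4 × 5.67×10⁻⁸)]^(1/4) = (5.12×10⁹)^(1/4) = 267 K.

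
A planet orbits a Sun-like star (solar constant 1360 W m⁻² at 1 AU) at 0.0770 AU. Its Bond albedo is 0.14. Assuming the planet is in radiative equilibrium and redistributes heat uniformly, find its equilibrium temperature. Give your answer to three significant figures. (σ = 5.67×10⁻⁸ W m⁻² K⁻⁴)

Flux at 0.0770 AU: S = 1360/0.0770² = 2.29×10⁵ W m⁻².
Energy balance: absorbed = emitted ⇒ πR²·S(1−A) = 4πR²·σT_eq⁴, so T_eq⁴ = S(1−A)/(4σ).
T_eq = [2.29×10⁵ × 0.86 / (4 × 5.67×10⁻⁸)]^(1/4) = (8.70×10¹¹)^(1/4) = 966 K.

T_eq ≈ 966 K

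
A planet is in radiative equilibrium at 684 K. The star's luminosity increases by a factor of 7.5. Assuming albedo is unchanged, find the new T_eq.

T_eq ≈ 1130 K

T_eq ∝ L^(1/4) · d^(−1/2).
T′ = 684 × 7.5^(1/4) = 1130 K.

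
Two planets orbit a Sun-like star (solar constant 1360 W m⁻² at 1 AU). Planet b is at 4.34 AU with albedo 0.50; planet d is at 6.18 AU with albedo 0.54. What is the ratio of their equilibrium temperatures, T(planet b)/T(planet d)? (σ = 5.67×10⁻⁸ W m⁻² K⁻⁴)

T₁/T₂ ≈ 1.218

T_eq = [S₀(1−A)/(4σd²)]^(1/4), so T ∝ (1−A)^(1/4) / √d.
T₁ = [1360×0.50/(4×5.67×10⁻⁸×4.34²)]^(1/4) = 112.32 K.
T₂ = [1360×0.46/(4×5.67×10⁻⁸×6.18²)]^(1/4) = 92.19 K.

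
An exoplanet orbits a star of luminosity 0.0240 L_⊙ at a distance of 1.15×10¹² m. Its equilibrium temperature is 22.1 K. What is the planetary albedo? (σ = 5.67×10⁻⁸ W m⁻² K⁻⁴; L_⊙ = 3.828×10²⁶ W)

A ≈ 0.90

L = 0.0240 × 3.828×10²⁶ = 9.19×10²⁴ W.
Flux: S = L/(4πd²) = 9.19×10²⁴/(4π×(1.15×10¹²)²) = 0.553 W m⁻².
From T_eq⁴ = S(1−A)/(4σ): 1−A = 4σT_eq⁴/S.
1−A = 4 × 5.67×10⁻⁸ × (22.1)⁴ / 0.553 = 0.098.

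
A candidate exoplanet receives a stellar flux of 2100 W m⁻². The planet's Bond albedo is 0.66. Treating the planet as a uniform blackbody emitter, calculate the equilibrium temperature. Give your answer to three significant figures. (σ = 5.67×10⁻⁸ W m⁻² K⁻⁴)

Energy balance: absorbed = emitted ⇒ πR²·S(1−A) = 4πR²·σT_eq⁴, so T_eq⁴ = S(1−A)/(4σ).
T_eq = [2100 × 0.34 / (4 × 5.67×10⁻⁸)]^(1/4) = (3.15×10⁹)^(1/4) = 237 K.

T_eq ≈ 237 K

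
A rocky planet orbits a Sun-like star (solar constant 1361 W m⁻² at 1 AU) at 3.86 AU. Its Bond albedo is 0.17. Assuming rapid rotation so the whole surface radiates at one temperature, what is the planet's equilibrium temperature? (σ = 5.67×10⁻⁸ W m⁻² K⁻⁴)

Flux at 3.86 AU: S = 1361/3.86² = 91.3 W m⁻².
Energy balance: absorbed = emitted ⇒ πR²·S(1−A) = 4πR²·σT_eq⁴, so T_eq⁴ = S(1−A)/(4σ).
T_eq = [91.3 × 0.83 / (4 × 5.67×10⁻⁸)]^(1/4) = (3.34×10⁸)^(1/4) = 135 K.

T_eq ≈ 135 K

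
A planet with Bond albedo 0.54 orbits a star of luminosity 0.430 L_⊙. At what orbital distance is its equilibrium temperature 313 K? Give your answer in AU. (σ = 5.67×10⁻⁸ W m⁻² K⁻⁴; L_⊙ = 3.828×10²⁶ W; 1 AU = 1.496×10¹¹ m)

d ≈ 0.352 AU

L = 0.430 × 3.828×10²⁶ = 1.65×10²⁶ W.
From T_eq⁴ = L(1−A)/(16πσd²): d = √[L(1−A)/(16πσT_eq⁴)].
d = √[1.65×10²⁶ × 0.46 / (16π × 5.67×10⁻⁸ × (313)⁴)] = 5.26×10¹⁰ m = 0.352 AU.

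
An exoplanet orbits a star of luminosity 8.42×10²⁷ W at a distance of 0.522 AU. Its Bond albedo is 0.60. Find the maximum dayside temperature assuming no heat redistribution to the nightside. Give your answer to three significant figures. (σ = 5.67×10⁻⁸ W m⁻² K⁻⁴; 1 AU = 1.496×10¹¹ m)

d = 0.522 AU = 7.81×10¹⁰ m.
Flux: S = L/(4πd²) = 8.42×10²⁷/(4π×(7.81×10¹⁰)²) = 1.10×10⁵ W m⁻².
With no redistribution each surface element balances locally: S(1−A) = σT⁴.
T = [1.10×10⁵ × 0.40 / 5.67×10⁻⁸]^(1/4) = (7.75×10¹¹)^(1/4) = 938 K.

T_ss ≈ 938 K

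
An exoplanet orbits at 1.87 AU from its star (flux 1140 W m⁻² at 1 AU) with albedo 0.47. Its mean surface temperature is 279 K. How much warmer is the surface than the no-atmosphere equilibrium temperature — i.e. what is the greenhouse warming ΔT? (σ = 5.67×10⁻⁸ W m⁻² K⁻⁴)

ΔT ≈ 112.9 K

S = 1140/1.87² = 326.0 W m⁻².
T_eq = [S(1−A)/(4σ)]^(1/4) = [326.0×0.53/(4×5.67×10⁻⁸)]^(1/4) = 166.1 K.
ΔT = T_surf − T_eq = 279 − 166.1.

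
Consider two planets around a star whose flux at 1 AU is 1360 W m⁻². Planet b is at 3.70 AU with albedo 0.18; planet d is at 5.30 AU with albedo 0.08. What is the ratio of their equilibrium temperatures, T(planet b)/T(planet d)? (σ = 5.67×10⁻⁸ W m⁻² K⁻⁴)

T₁/T₂ ≈ 1.163

T_eq = [S₀(1−A)/(4σd²)]^(1/4), so T ∝ (1−A)^(1/4) / √d.
T₁ = [1360×0.82/(4×5.67×10⁻⁸×3.70²)]^(1/4) = 137.67 K.
T₂ = [1360×0.92/(4×5.67×10⁻⁸×5.30²)]^(1/4) = 118.38 K.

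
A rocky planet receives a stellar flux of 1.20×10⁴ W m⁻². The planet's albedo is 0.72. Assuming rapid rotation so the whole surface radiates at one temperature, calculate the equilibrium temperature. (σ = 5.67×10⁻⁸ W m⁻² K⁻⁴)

Energy balance: absorbed = emitted ⇒ πR²·S(1−A) = 4πR²·σT_eq⁴, so T_eq⁴ = S(1−A)/(4σ).
T_eq = [1.20×10⁴ × 0.28 / (4 × 5.67×10⁻⁸)]^(1/4) = (1.48×10¹⁰)^(1/4) = 349 K.

T_eq ≈ 349 K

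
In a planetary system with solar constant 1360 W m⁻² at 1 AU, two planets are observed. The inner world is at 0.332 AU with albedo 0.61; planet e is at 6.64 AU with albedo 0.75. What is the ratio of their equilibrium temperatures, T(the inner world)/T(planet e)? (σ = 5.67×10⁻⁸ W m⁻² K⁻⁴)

T₁/T₂ ≈ 4.998

T_eq = [S₀(1−A)/(4σd²)]^(1/4), so T ∝ (1−A)^(1/4) / √d.
T₁ = [1360×0.39/(4×5.67×10⁻⁸×0.332²)]^(1/4) = 381.66 K.
T₂ = [1360×0.25/(4×5.67×10⁻⁸×6.64²)]^(1/4) = 76.36 K.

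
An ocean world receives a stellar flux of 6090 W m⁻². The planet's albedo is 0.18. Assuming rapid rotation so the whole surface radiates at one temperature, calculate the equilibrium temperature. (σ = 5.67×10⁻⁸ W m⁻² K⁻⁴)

T_eq ≈ 385 K

Energy balance: absorbed = emitted ⇒ πR²·S(1−A) = 4πR²·σT_eq⁴, so T_eq⁴ = S(1−A)/(4σ).
T_eq = [6090 × 0.82 / (4 × 5.67×10⁻⁸)]^(1/4) = (2.20×10¹⁰)^(1/4) = 385 K.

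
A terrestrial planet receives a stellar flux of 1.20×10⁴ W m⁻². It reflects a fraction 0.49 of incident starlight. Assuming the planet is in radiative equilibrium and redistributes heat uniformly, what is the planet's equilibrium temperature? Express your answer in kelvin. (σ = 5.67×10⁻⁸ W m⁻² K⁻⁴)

T_eq ≈ 405 K

Energy balance: absorbed = emitted ⇒ πR²·S(1−A) = 4πR²·σT_eq⁴, so T_eq⁴ = S(1−A)/(4σ).
T_eq = [1.20×10⁴ × 0.51 / (4 × 5.67×10⁻⁸)]^(1/4) = (2.70×10¹⁰)^(1/4) = 405 K.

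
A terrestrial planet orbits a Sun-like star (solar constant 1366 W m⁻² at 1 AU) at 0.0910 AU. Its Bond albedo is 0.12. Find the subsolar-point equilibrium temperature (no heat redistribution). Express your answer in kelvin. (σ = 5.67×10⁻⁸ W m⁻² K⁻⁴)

T_ss ≈ 1260 K

Flux at 0.0910 AU: S = 1366/0.0910² = 1.65×10⁵ W m⁻².
At the subsolar point the surface absorbs S(1−A) and emits σT⁴ per unit area — no factor of 4, since only the local patch is in balance.
T = [1.65×10⁵ × 0.88 / 5.67×10⁻⁸]^(1/4) = (2.56×10¹²)^(1/4) = 1260 K.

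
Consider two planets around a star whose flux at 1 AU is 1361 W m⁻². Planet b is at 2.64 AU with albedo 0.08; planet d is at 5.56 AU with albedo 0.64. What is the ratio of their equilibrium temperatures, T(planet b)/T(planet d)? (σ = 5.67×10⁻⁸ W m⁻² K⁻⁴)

T₁/T₂ ≈ 1.835

T_eq = [S₀(1−A)/(4σd²)]^(1/4), so T ∝ (1−A)^(1/4) / √d.
T₁ = [1361×0.92/(4×5.67×10⁻⁸×2.64²)]^(1/4) = 167.76 K.
T₂ = [1361×0.36/(4×5.67×10⁻⁸×5.56²)]^(1/4) = 91.43 K.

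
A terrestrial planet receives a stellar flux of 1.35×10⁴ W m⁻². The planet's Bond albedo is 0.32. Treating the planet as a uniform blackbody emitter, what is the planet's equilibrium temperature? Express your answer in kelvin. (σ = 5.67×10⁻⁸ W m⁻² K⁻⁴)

T_eq ≈ 449 K

Energy balance: absorbed = emitted ⇒ πR²·S(1−A) = 4πR²·σT_eq⁴, so T_eq⁴ = S(1−A)/(4σ).
T_eq = [1.35×10⁴ × 0.68 / (4 × 5.67×10⁻⁸)]^(1/4) = (4.05×10¹⁰)^(1/4) = 449 K.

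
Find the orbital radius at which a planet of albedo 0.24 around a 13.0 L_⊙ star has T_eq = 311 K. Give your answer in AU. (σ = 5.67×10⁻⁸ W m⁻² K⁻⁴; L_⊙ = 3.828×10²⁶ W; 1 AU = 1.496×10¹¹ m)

L = 13.0 × 3.828×10²⁶ = 4.98×10²⁷ W.
From T_eq⁴ = L(1−A)/(16πσd²): d = √[L(1−A)/(16πσT_eq⁴)].
d = √[4.98×10²⁷ × 0.76 / (16π × 5.67×10⁻⁸ × (311)⁴)] = 3.77×10¹¹ m = 2.52 AU.

d ≈ 2.52 AU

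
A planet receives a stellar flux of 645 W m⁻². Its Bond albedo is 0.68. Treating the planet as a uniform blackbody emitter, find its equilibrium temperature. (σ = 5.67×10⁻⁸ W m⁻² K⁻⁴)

T_eq ≈ 174 K

Energy balance: absorbed = emitted ⇒ πR²·S(1−A) = 4πR²·σT_eq⁴, so T_eq⁴ = S(1−A)/(4σ).
T_eq = [645 × 0.32 / (4 × 5.67×10⁻⁸)]^(1/4) = (9.10×10⁸)^(1/4) = 174 K.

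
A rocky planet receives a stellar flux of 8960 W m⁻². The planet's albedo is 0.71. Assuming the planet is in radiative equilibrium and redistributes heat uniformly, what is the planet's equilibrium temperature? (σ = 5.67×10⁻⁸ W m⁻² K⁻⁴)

Energy balance: absorbed = emitted ⇒ πR²·S(1−A) = 4πR²·σT_eq⁴, so T_eq⁴ = S(1−A)/(4σ).
T_eq = [8960 × 0.29 / (4 × 5.67×10⁻⁸)]^(1/4) = (1.15×10¹⁰)^(1/4) = 327 K.

T_eq ≈ 327 K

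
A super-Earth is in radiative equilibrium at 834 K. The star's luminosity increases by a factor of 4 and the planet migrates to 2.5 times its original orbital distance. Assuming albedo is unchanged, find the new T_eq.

T_eq ∝ L^(1/4) · d^(−1/2).
T′ = 834 × 4^(1/4) / 2.5^(1/2) = 746 K.

T_eq ≈ 746 K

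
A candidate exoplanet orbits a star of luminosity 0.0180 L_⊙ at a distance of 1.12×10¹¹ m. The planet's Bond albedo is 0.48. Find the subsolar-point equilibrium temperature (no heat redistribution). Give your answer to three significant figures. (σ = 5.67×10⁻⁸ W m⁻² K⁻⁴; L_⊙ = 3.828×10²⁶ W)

T_ss ≈ 141 K

L = 0.0180 × 3.828×10²⁶ = 6.89×10²⁴ W.
Flux: S = L/(4πd²) = 6.89×10²⁴/(4π×(1.12×10¹¹)²) = 43.7 W m⁻².
At the subsolar point the surface absorbs S(1−A) and emits σT⁴ per unit area — no factor of 4, since only the local patch is in balance.
T = [43.7 × 0.52 / 5.67×10⁻⁸]^(1/4) = (4.01×10⁸)^(1/4) = 141 K.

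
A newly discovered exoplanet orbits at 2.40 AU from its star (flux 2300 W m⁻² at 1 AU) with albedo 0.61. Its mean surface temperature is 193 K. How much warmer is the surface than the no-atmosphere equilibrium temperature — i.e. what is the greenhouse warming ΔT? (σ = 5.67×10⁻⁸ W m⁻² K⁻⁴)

ΔT ≈ 31.1 K

S = 2300/2.40² = 399.3 W m⁻².
T_eq = [S(1−A)/(4σ)]^(1/4) = [399.3×0.39/(4×5.67×10⁻⁸)]^(1/4) = 161.9 K.
ΔT = T_surf − T_eq = 193 − 161.9.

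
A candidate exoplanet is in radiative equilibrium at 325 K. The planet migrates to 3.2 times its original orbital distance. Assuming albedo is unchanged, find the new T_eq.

T_eq ≈ 182 K

T_eq ∝ L^(1/4) · d^(−1/2).
T′ = 325 / 3.2^(1/2) = 182 K.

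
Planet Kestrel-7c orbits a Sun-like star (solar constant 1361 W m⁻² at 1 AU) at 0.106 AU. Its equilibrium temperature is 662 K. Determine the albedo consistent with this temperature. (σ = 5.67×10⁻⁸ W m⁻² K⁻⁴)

A ≈ 0.64

Flux at 0.106 AU: S = 1361/0.106² = 1.21×10⁵ W m⁻².
From T_eq⁴ = S(1−A)/(4σ): 1−A = 4σT_eq⁴/S.
1−A = 4 × 5.67×10⁻⁸ × (662)⁴ / 1.21×10⁵ = 0.360.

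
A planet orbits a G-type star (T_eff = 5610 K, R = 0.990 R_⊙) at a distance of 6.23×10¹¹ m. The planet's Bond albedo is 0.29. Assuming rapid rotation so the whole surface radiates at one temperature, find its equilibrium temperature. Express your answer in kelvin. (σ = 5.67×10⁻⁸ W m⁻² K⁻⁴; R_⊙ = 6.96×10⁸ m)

R_⋆ = 0.990 × 6.96×10⁸ = 6.89×10⁸ m.
L = 4πR_⋆²σT_⋆⁴ = 4π(6.89×10⁸)² × 5.67×10⁻⁸ × (5610)⁴ = 3.35×10²⁶ W.
S = L/(4πd²) = 68.7 W m⁻².
Energy balance: absorbed = emitted ⇒ πR²·S(1−A) = 4πR²·σT_eq⁴, so T_eq⁴ = S(1−A)/(4σ).
T_eq = [68.7 × 0.71 / (4 × 5.67×10⁻⁸)]^(1/4) = (2.15×10⁸)^(1/4) = 121 K.

T_eq ≈ 121 K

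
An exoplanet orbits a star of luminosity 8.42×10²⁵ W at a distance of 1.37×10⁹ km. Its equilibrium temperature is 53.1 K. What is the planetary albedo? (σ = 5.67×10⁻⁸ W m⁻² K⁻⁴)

d = 1.37×10⁹ km = 1.37×10¹² m.
Flux: S = L/(4πd²) = 8.42×10²⁵/(4π×(1.37×10¹²)²) = 3.57 W m⁻².
From T_eq⁴ = S(1−A)/(4σ): 1−A = 4σT_eq⁴/S.
1−A = 4 × 5.67×10⁻⁸ × (53.1)⁴ / 3.57 = 0.505.

A ≈ 0.49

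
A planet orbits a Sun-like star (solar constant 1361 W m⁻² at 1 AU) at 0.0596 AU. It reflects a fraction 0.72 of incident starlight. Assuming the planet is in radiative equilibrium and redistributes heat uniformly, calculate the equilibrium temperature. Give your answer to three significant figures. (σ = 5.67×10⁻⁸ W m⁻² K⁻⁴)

Flux at 0.0596 AU: S = 1361/0.0596² = 3.83×10⁵ W m⁻².
Energy balance: absorbed = emitted ⇒ πR²·S(1−A) = 4πR²·σT_eq⁴, so T_eq⁴ = S(1−A)/(4σ).
T_eq = [3.83×10⁵ × 0.28 / (4 × 5.67×10⁻⁸)]^(1/4) = (4.73×10¹¹)^(1/4) = 829 K.

T_eq ≈ 829 K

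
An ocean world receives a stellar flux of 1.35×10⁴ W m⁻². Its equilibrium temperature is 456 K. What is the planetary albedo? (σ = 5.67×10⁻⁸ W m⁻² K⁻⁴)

A ≈ 0.27

From T_eq⁴ = S(1−A)/(4σ): 1−A = 4σT_eq⁴/S.
1−A = 4 × 5.67×10⁻⁸ × (456)⁴ / 1.35×10⁴ = 0.726.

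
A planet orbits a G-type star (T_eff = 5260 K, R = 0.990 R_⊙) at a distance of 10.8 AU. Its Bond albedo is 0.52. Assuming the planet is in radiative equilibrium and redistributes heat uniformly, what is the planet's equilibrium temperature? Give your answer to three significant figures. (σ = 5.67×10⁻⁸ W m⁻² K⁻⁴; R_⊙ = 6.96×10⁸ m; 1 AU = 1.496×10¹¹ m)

R_⋆ = 0.990 × 6.96×10⁸ = 6.89×10⁸ m.
d = 10.8 AU = 1.62×10¹² m.
L = 4πR_⋆²σT_⋆⁴ = 4π(6.89×10⁸)² × 5.67×10⁻⁸ × (5260)⁴ = 2.59×10²⁶ W.
S = L/(4πd²) = 7.89 W m⁻².
Energy balance: absorbed = emitted ⇒ πR²·S(1−A) = 4πR²·σT_eq⁴, so T_eq⁴ = S(1−A)/(4σ).
T_eq = [7.89 × 0.48 / (4 × 5.67×10⁻⁸)]^(1/4) = (1.67×10⁷)^(1/4) = 63.9 K.

T_eq ≈ 63.9 K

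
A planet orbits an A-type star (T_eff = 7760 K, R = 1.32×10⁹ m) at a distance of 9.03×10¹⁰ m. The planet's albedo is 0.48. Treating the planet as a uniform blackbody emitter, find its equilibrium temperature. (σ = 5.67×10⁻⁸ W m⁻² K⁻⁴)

T_eq ≈ 563 K

L = 4πR_⋆²σT_⋆⁴ = 4π(1.32×10⁹)² × 5.67×10⁻⁸ × (7760)⁴ = 4.50×10²⁷ W.
S = L/(4πd²) = 4.39×10⁴ W m⁻².
Energy balance: absorbed = emitted ⇒ πR²·S(1−A) = 4πR²·σT_eq⁴, so T_eq⁴ = S(1−A)/(4σ).
T_eq = [4.39×10⁴ × 0.52 / (4 × 5.67×10⁻⁸)]^(1/4) = (1.01×10¹¹)^(1/4) = 563 K.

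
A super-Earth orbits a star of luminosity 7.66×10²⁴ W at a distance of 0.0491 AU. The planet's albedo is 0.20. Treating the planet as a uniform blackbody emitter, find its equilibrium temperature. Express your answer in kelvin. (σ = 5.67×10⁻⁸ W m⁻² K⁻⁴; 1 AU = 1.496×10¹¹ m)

d = 0.0491 AU = 7.35×10⁹ m.
Flux: S = L/(4πd²) = 7.66×10²⁴/(4π×(7.35×10⁹)²) = 1.13×10⁴ W m⁻².
Energy balance: absorbed = emitted ⇒ πR²·S(1−A) = 4πR²·σT_eq⁴, so T_eq⁴ = S(1−A)/(4σ).
T_eq = [1.13×10⁴ × 0.80 / (4 × 5.67×10⁻⁸)]^(1/4) = (3.99×10¹⁰)^(1/4) = 447 K.

T_eq ≈ 447 K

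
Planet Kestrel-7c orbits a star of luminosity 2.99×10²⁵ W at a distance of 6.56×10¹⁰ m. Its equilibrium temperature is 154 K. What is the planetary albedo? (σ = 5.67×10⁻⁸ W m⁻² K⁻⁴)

Flux: S = L/(4πd²) = 2.99×10²⁵/(4π×(6.56×10¹⁰)²) = 553 W m⁻².
From T_eq⁴ = S(1−A)/(4σ): 1−A = 4σT_eq⁴/S.
1−A = 4 × 5.67×10⁻⁸ × (154)⁴ / 553 = 0.231.

A ≈ 0.77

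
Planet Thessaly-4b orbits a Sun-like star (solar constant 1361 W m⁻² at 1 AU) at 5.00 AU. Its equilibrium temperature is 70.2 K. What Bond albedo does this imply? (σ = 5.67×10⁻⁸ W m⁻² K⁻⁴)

Flux at 5.00 AU: S = 1361/5.00² = 54.4 W m⁻².
From T_eq⁴ = S(1−A)/(4σ): 1−A = 4σT_eq⁴/S.
1−A = 4 × 5.67×10⁻⁸ × (70.2)⁴ / 54.4 = 0.101.

A ≈ 0.90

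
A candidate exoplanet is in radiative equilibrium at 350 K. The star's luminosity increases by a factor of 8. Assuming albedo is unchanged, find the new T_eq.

T_eq ≈ 589 K

T_eq ∝ L^(1/4) · d^(−1/2).
T′ = 350 × 8^(1/4) = 589 K.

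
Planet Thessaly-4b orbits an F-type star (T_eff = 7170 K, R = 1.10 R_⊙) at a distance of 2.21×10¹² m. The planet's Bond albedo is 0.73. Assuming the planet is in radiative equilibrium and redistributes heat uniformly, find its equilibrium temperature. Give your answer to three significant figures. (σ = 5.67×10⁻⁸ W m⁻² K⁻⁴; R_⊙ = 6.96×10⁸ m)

R_⋆ = 1.10 × 6.96×10⁸ = 7.66×10⁸ m.
L = 4πR_⋆²σT_⋆⁴ = 4π(7.66×10⁸)² × 5.67×10⁻⁸ × (7170)⁴ = 1.10×10²⁷ W.
S = L/(4πd²) = 18.0 W m⁻².
Energy balance: absorbed = emitted ⇒ πR²·S(1−A) = 4πR²·σT_eq⁴, so T_eq⁴ = S(1−A)/(4σ).
T_eq = [18.0 × 0.27 / (4 × 5.67×10⁻⁸)]^(1/4) = (2.14×10⁷)^(1/4) = 68.0 K.

T_eq ≈ 68.0 K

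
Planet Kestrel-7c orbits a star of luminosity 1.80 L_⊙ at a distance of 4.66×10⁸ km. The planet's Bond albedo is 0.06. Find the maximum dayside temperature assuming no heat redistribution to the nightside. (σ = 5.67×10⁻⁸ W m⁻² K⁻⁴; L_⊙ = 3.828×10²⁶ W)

T_ss ≈ 254 K

d = 4.66×10⁸ km = 4.66×10¹¹ m.
L = 1.80 × 3.828×10²⁶ = 6.89×10²⁶ W.
Flux: S = L/(4πd²) = 6.89×10²⁶/(4π×(4.66×10¹¹)²) = 253 W m⁻².
With no redistribution each surface element balances locally: S(1−A) = σT⁴.
T = [253 × 0.94 / 5.67×10⁻⁸]^(1/4) = (4.19×10⁹)^(1/4) = 254 K.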